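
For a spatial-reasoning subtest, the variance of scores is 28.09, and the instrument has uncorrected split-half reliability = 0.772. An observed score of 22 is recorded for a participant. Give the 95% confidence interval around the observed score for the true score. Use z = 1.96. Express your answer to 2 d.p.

SD = √28.09 ≈ 5.3000
Spearman-Brown: r = 2(0.772) / (1 + 0.772) = 1.5440 / 1.7720 ≈ 0.8713
SEM = 5.3000 × √(1 − 0.8713) = 5.3000 × √0.1287 ≈ 5.3000 × 0.3587 ≈ 1.9011
Margin = 1.96 × 1.9011 ≈ 3.7262
Interval: (18.2738, 25.7262)

[18.27, 25.73]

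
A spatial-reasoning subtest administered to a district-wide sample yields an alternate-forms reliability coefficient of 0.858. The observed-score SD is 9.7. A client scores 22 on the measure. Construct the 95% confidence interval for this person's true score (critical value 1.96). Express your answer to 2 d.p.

SEM = 9.7000 * √(1 − 0.8580) = 9.7000 * √0.1420 ≈ 9.7000 * 0.3768 ≈ 3.6552
Margin = 1.96 * 3.6552 ≈ 7.1643
95% CI: 22 ± 7.1643 = [14.8357, 29.1643]

[14.84, 29.16]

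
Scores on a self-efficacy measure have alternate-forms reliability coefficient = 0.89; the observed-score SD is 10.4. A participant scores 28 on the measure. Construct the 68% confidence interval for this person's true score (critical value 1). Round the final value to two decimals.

SEM = 10.4000·√(1 − 0.8900) ≈ 3.4493
Margin = 1 · 3.4493 ≈ 3.4493
CI = 28 ± 3.4493 → [24.5507, 31.4493]

[24.55, 31.45]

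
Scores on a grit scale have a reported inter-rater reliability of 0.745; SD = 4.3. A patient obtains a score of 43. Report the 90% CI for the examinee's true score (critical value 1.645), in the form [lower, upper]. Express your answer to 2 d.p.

[39.43, 46.57]

SEM = 4.3000 * √(1 − 0.7450) = 4.3000 * √0.2550 ≈ 4.3000 * 0.5050 ≈ 2.1714
1.645 * SEM ≈ 3.5719
Interval: (39.4281, 46.5719)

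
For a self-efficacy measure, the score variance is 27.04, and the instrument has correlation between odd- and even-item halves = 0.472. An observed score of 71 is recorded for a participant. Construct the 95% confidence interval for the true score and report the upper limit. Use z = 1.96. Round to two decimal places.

77.10

SD = √27.04 = 5.2000
Spearman-Brown: r = 2(0.472) / (1 + 0.472) = 0.9440 / 1.4720 ≈ 0.6413
SEM = 5.2000 × √(1 − 0.6413) = 5.2000 × √0.3587 ≈ 5.2000 × 0.5989 ≈ 3.1143
Margin = 1.96 × 3.1143 ≈ 6.1041
Upper bound: 71 + 6.1041 = 77.1041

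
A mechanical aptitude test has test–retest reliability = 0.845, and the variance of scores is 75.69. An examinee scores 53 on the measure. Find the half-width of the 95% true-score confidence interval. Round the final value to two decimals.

6.71

σ = 75.69^(1/2) = 8.7000
SEM = 8.7000 * √(1 − 0.8450) = 8.7000 * √0.1550 ≈ 8.7000 * 0.3937 ≈ 3.4252
Half-width = 1.96*3.4252 ≈ 6.7134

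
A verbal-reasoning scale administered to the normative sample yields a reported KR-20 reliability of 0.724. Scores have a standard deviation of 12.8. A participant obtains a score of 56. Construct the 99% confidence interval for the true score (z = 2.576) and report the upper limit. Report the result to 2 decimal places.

SEM = 12.800 · √(1 − 0.724) = 12.800 · √0.276 ≈ 12.800 · 0.525 ≈ 6.725
Margin = 2.576 · 6.725 ≈ 17.322
Upper limit = 56 + 17.322 ≈ 73.322

73.32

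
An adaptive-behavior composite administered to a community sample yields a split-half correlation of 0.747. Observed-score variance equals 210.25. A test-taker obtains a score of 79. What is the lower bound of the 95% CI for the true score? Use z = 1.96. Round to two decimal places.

68.18

SD = √210.25 = 14.5000
Full-length reliability (Spearman-Brown) = 2(0.747)/(1+0.747) ≃ 0.8552
SEM = 14.5000·√(1 − 0.8552) ≃ 5.5180
Margin = 1.96 · 5.5180 ≃ 10.8153
Lower limit = 79 − 10.8153 ≃ 68.1847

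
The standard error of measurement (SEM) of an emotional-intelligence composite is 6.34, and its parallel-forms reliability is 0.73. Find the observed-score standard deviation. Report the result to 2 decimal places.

12.20

SD = 6.34 / √(1 − 0.73) ≈ 12.201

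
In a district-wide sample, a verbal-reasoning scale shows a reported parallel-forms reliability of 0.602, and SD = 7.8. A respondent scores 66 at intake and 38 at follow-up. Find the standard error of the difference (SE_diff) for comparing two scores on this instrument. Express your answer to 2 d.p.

6.96

SEM = 7.8000·√(1 − 0.6020) ≈ 4.9208
SE_diff = SEM · √2 ≈ 4.9208 · 1.4142 ≈ 6.9591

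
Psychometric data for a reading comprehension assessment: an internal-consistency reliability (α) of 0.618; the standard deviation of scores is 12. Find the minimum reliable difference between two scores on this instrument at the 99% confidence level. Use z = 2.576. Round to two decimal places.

27.02

The standard error of measurement is 12.0000·√(1 − 0.6180) ≈ 12.0000·0.6181 ≈ 7.4167.
SE_diff = SEM · √2 ≈ 7.4167 · 1.4142 ≈ 10.4889
Minimum reliable difference = 2.576 · SE_diff ≈ 2.576 · 10.4889 ≈ 27.0193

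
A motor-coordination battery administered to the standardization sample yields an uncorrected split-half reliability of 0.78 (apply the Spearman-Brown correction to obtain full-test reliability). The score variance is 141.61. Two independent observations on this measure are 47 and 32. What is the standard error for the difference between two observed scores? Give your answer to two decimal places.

σ = 141.61^(1/2) = 11.9000
Spearman-Brown: r = 2(0.78) / (1 + 0.78) = 1.5600 / 1.7800 ≈ 0.8764
SEM = 11.9000 · √(1 − 0.8764) = 11.9000 · √0.1236 ≈ 11.9000 · 0.3516 ≈ 4.1836
SE_diff = SEM · √2 ≈ 4.1836 · 1.4142 ≈ 5.9165

5.92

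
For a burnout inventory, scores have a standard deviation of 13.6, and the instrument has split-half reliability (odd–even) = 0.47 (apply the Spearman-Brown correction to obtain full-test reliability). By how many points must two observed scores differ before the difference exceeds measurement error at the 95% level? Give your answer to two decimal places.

Full-length reliability (Spearman-Brown) = 2(0.47)/(1+0.47) ≈ 0.63946
SEM = 13.60000*√(1 − 0.63946) ≈ 8.16617
SE_diff = SEM * √2 ≈ 8.16617 * 1.41421 ≈ 11.54870
Smallest detectable difference = 1.96*11.54870 ≈ 22.63546

22.64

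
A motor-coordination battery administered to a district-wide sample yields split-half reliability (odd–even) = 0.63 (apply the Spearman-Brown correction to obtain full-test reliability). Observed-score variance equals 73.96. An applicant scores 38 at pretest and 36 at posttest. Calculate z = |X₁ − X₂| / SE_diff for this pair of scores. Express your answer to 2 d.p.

SD = √73.96 = 8.6000
r_full = 2·0.63 / (1 + 0.63) ≈ 0.7730
SEM = 8.6000×√(1 − 0.7730) ≈ 4.0974
Standard error of the difference = 4.0974·√2 ≈ 5.7946
z = 2 / 5.7946 ≈ 0.3452

0.35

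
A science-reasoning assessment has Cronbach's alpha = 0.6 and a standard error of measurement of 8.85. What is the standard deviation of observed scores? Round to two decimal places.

13.99

SD = 8.85 / √(1 − 0.6) ≈ 13.993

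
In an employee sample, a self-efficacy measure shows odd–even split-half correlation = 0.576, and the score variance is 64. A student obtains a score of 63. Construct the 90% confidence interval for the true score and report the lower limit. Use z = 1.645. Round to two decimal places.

56.17

σ = 64^(1/2) = 8.0000
r_full = 2·0.576 / (1 + 0.576) ≈ 0.7310
SEM = 8.0000×√(1 − 0.7310) ≈ 4.1495
Margin = 1.645 × 4.1495 ≈ 6.8259
Lower limit = 63 − 6.8259 ≈ 56.1741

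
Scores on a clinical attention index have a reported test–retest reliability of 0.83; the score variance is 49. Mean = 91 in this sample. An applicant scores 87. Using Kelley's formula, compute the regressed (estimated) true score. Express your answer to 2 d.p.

T̂ = 0.830(87) + 0.170(91) ≃ 87.680

87.68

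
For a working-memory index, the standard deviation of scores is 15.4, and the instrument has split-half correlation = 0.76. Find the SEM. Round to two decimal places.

5.69

Full-length reliability (Spearman-Brown) = 2(0.76)/(1+0.76) ≈ 0.864
SEM = 15.400×√(1 − 0.864) ≈ 5.687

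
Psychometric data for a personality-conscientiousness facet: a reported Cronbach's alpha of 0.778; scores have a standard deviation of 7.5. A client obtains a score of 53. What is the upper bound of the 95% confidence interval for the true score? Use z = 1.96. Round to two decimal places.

SEM = 7.500×√(1 − 0.778) ≈ 3.534
Half-width = 1.96×3.534 ≈ 6.926
Upper bound: 53 + 6.926 = 59.926

59.93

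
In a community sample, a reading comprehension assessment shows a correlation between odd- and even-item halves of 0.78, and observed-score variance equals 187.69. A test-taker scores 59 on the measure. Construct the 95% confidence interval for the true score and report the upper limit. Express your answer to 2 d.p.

SD = √187.69 = 13.70000
Spearman-Brown: r = 2(0.78) / (1 + 0.78) = 1.56000 / 1.78000 ≈ 0.87640
SEM = 13.70000 × √(1 − 0.87640) = 13.70000 × √0.12360 ≈ 13.70000 × 0.35156 ≈ 4.81639
Margin = 1.96 × 4.81639 ≈ 9.44013
Upper bound: 59 + 9.44013 = 68.44013

68.44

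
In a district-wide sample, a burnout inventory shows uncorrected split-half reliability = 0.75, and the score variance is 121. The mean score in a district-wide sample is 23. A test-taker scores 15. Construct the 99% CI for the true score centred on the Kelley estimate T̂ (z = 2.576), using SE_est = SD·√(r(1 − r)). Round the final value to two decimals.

[6.23, 26.06]

SD = √121 ≈ 11.000
r_full = 2·0.75 / (1 + 0.75) ≈ 0.857
T̂ = 0.857(15) + 0.143(23) ≈ 16.143
SE_est = SD × √(r(1 − r)) = 11.000 × √0.122 ≈ 11.000 × 0.350 ≈ 3.849
CI = 16.143 ± 2.576 × 3.849 → [6.227, 26.058]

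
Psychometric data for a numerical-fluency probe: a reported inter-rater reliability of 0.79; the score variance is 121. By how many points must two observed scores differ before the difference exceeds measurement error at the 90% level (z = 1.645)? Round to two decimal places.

11.73

SD = √121 = 11.000
The standard error of measurement is 11.000×√(1 − 0.790) ≈ 11.000×0.458 ≈ 5.041.
SE_diff = SEM × √2 ≈ 5.041 × 1.414 ≈ 7.129
Smallest detectable difference = 1.645×7.129 ≈ 11.727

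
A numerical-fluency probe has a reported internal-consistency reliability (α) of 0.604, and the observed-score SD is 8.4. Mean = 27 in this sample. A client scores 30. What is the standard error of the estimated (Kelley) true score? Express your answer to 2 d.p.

SE_est = 8.4000·√[r(1 − r)] ≈ 4.1081

4.11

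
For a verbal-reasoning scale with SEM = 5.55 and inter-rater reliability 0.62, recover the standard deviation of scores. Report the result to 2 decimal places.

SD = 5.55 / √(1 − 0.62) ≈ 9.003

9.00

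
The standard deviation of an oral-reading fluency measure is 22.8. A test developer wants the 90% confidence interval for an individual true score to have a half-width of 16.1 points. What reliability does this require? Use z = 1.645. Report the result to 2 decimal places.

0.82

SEM needed = half-width / z = 16.1/1.645 ≈ 9.787
r = 1 − (9.787/22.8)² ≈ 1 − 0.184 ≈ 0.816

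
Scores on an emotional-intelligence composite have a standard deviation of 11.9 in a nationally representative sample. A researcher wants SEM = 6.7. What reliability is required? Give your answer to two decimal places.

r = 1 − (SEM / SD)² = 1 − (6.700 / 11.9)² ≈ 1 − 0.317 ≈ 0.683

0.68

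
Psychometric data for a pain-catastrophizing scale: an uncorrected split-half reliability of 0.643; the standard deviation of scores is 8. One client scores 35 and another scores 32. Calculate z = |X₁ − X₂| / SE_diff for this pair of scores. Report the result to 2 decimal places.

r_full = 2·0.643 / (1 + 0.643) ≈ 0.7827
SEM = 8.0000*√(1 − 0.7827) ≈ 3.7291
Standard error of the difference = 3.7291·√2 ≈ 5.2738
z = 3 / 5.2738 ≈ 0.5689

0.57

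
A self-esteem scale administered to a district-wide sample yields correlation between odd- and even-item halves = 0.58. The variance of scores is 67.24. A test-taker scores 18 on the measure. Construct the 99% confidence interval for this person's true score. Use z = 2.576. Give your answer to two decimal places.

[7.11, 28.89]

SD = √67.24 ≈ 8.2000
Full-length reliability (Spearman-Brown) = 2(0.58)/(1+0.58) ≈ 0.7342
SEM = 8.2000×√(1 − 0.7342) ≈ 4.2278
Half-width = 2.576×4.2278 ≈ 10.8907
CI = 18 ± 10.8907 → [7.1093, 28.8907]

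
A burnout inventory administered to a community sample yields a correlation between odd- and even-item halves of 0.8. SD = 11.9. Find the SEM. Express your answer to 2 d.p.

Spearman-Brown: r = 2(0.8) / (1 + 0.8) = 1.600 / 1.800 ≈ 0.889
SEM = 11.900*√(1 − 0.889) ≈ 3.967

3.97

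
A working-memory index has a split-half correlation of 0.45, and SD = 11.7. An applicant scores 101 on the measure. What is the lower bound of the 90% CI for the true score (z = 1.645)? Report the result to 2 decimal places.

89.15

Spearman-Brown: r = 2(0.45) / (1 + 0.45) = 0.9000 / 1.4500 ≈ 0.6207
SEM = 11.7000 * √(1 − 0.6207) = 11.7000 * √0.3793 ≈ 11.7000 * 0.6159 ≈ 7.2058
Margin = 1.645 * 7.2058 ≈ 11.8536
Lower limit = 101 − 11.8536 ≈ 89.1464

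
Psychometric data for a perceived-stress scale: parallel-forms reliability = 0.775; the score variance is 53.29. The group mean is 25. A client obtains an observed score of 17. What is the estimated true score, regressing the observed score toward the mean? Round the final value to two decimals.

18.80

T̂ = 0.77500(17) + 0.22500(25) ≈ 18.80000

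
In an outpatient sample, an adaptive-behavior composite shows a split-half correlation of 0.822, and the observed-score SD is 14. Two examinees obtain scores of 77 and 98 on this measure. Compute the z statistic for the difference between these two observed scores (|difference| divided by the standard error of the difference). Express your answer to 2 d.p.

3.39

r_full = 2·0.822 / (1 + 0.822) ≈ 0.9023
SEM = 14.0000 × √(1 − 0.9023) = 14.0000 × √0.0977 ≈ 14.0000 × 0.3126 ≈ 4.3759
Standard error of the difference = 4.3759·√2 ≈ 6.1884
z = 21 / 6.1884 ≈ 3.3934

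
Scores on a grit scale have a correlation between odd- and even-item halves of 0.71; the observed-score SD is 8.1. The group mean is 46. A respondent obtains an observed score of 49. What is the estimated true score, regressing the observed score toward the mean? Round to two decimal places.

r_full = 2·0.71 / (1 + 0.71) ≈ 0.8304
T̂ = r·X + (1 − r)·M = 0.8304×49 + 0.1696×46 ≈ 40.6901 + 7.8012 ≈ 48.4912

48.49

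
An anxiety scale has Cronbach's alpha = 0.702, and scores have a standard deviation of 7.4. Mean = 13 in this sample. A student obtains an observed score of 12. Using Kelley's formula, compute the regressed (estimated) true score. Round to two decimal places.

12.30

T̂ = 0.702(12) + 0.298(13) ≈ 12.298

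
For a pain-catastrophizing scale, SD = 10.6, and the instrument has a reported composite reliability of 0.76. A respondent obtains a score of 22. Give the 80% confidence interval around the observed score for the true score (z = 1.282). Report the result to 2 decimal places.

[15.34, 28.66]

The standard error of measurement is 10.600×√(1 − 0.760) ≈ 10.600×0.490 ≈ 5.193.
Margin = 1.282 × 5.193 ≈ 6.657
CI = 22 ± 6.657 → [15.343, 28.657]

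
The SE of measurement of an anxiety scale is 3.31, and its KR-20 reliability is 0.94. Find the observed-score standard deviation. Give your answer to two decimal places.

SD = SEM / √(1 − r) = 3.31 / √0.0600 ≈ 3.31 / 0.2449 ≈ 13.5130

13.51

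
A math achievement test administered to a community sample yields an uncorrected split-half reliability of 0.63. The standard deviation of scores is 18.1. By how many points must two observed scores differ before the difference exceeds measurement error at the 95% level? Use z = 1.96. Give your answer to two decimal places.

Full-length reliability (Spearman-Brown) = 2(0.63)/(1+0.63) ≃ 0.7730
SEM = 18.1000·√(1 − 0.7730) ≃ 8.6235
SE_diff = SEM · √2 ≃ 8.6235 · 1.4142 ≃ 12.1955
Smallest detectable difference = 1.96·12.1955 ≃ 23.9032

23.90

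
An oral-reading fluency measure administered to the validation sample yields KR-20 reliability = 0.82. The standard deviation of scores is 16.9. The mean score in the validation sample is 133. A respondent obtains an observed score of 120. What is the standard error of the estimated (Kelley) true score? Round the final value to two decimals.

6.49

SE_est = 16.900·√[r(1 − r)] ≃ 6.493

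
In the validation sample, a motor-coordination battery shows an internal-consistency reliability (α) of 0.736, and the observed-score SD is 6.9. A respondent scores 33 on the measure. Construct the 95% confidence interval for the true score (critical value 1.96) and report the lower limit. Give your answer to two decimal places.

26.05

SEM = 6.900·√(1 − 0.736) ≃ 3.545
1.96 · SEM ≃ 6.949
Lower bound: 33 − 6.949 = 26.051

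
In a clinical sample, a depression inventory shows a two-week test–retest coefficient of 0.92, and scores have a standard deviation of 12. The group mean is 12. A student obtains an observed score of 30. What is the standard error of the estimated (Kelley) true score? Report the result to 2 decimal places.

3.26

SE_est = 12.00000×√(0.92000×0.08000) ≈ 3.25552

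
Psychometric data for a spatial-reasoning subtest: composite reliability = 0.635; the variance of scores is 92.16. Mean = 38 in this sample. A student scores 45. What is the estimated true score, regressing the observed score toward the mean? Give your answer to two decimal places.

T̂ = 0.6350(45) + 0.3650(38) ≈ 42.4450

42.45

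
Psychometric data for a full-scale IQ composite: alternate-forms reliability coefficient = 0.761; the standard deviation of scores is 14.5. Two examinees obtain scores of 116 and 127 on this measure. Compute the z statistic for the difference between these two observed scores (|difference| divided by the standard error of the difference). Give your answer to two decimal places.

SEM = 14.500 · √(1 − 0.761) = 14.500 · √0.239 ≈ 14.500 · 0.489 ≈ 7.089
SE_diff = SEM · √2 ≈ 7.089 · 1.414 ≈ 10.025
z = |116 − 127| / 10.025 = 11 / 10.025 ≈ 1.097

1.10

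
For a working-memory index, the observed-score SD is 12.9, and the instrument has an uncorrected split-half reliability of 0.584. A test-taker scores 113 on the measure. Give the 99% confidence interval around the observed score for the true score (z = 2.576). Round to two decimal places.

[95.97, 130.03]

r_full = 2·0.584 / (1 + 0.584) ≃ 0.737
SEM = 12.900×√(1 − 0.737) ≃ 6.611
Margin = 2.576 × 6.611 ≃ 17.030
99% CI: 113 ± 17.030 = [95.970, 130.030]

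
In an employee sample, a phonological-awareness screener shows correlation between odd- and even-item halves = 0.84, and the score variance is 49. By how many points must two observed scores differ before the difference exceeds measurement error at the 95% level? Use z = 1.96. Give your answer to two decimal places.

σ = 49^(1/2) = 7.000
Full-length reliability (Spearman-Brown) = 2(0.84)/(1+0.84) ≈ 0.913
The standard error of measurement is 7.000*√(1 − 0.913) ≈ 7.000*0.295 ≈ 2.064.
SE_diff = √2 * SEM ≈ 2.919
Smallest detectable difference = 1.96*2.919 ≈ 5.722

5.72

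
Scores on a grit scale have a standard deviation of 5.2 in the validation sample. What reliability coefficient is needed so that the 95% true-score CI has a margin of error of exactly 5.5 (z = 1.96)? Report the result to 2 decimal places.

SEM needed = half-width / z = 5.5/1.96 ≈ 2.8061
Required reliability = 1 − (SEM/SD)² = 1 − 0.2912 ≈ 0.7088

0.71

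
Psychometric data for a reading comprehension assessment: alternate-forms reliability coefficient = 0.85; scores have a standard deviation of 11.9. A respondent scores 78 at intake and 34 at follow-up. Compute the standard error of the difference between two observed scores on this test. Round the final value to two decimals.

SEM = 11.900·√(1 − 0.850) ≈ 4.609
SE_diff = √2 · SEM ≈ 6.518

6.52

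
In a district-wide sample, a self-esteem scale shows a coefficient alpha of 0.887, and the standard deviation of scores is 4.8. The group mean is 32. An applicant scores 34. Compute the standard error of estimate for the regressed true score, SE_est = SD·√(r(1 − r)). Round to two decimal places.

1.52

SE_est = SD * √(r(1 − r)) = 4.800 * √0.100 ≈ 4.800 * 0.317 ≈ 1.520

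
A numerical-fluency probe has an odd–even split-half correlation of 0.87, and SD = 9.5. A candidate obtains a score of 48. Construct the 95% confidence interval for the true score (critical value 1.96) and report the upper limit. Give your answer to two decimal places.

r_full = 2·0.87 / (1 + 0.87) ≃ 0.930
SEM = 9.500 * √(1 − 0.930) = 9.500 * √0.070 ≃ 9.500 * 0.264 ≃ 2.505
1.96 * SEM ≃ 4.909
Upper bound: 48 + 4.909 = 52.909

52.91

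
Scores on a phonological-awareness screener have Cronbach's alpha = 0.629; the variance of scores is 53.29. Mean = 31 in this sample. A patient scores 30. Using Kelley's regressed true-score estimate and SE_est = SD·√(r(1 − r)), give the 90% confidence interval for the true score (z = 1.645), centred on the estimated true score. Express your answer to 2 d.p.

σ = 53.29^(1/2) = 7.300
Estimated true score = 0.629*30 + (1 − 0.629)*31 ≈ 30.371
SE_est = SD * √(r(1 − r)) = 7.300 * √0.233 ≈ 7.300 * 0.483 ≈ 3.526
CI = 30.371 ± 1.645 * 3.526 → [24.570, 36.172]

[24.57, 36.17]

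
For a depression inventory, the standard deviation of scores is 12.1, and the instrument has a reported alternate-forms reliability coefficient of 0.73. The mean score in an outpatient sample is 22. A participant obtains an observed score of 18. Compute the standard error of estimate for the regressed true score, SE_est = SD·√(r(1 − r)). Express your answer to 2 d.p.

SE_est = SD · √(r(1 − r)) = 12.1000 · √0.1971 ≈ 12.1000 · 0.4440 ≈ 5.3719

5.37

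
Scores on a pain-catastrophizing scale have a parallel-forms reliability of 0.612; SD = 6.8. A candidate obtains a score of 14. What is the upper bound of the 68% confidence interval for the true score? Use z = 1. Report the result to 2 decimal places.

18.24

SEM = 6.80000 · √(1 − 0.61200) = 6.80000 · √0.38800 ≈ 6.80000 · 0.62290 ≈ 4.23570
Margin = 1 · 4.23570 ≈ 4.23570
Upper bound: 14 + 4.23570 = 18.23570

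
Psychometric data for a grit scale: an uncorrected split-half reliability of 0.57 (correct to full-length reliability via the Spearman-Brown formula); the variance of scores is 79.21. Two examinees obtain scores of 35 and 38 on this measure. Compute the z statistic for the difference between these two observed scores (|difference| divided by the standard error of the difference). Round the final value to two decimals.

0.46

σ = 79.21^(1/2) = 8.9000
r_full = 2·0.57 / (1 + 0.57) ≈ 0.7261
SEM = 8.9000 × √(1 − 0.7261) = 8.9000 × √0.2739 ≈ 8.9000 × 0.5233 ≈ 4.6577
SE_diff = SEM × √2 ≈ 4.6577 × 1.4142 ≈ 6.5870
z = 3 / 6.5870 ≈ 0.4554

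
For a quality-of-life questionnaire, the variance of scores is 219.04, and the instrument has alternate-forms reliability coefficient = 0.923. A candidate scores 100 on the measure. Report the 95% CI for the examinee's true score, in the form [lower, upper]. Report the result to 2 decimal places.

σ = 219.04^(1/2) = 14.800
SEM = 14.800×√(1 − 0.923) ≃ 4.107
1.96 × SEM ≃ 8.049
Interval: (91.951, 108.049)

[91.95, 108.05]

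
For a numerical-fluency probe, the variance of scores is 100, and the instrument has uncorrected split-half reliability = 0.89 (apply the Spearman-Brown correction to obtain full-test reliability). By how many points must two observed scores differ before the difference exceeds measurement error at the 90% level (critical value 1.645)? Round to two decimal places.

SD = √100 = 10.000
r_full = 2·0.89 / (1 + 0.89) ≈ 0.942
SEM = 10.000 × √(1 − 0.942) = 10.000 × √0.058 ≈ 10.000 × 0.241 ≈ 2.412
Standard error of the difference = 2.412·√2 ≈ 3.412
Minimum reliable difference = 1.645 × SE_diff ≈ 1.645 × 3.412 ≈ 5.612

5.61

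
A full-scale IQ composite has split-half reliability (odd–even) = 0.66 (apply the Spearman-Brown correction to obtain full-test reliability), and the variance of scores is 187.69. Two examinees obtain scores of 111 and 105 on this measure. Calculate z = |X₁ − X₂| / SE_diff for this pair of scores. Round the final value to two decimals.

σ = 187.69^(1/2) = 13.700
r_full = 2·0.66 / (1 + 0.66) ≈ 0.795
SEM = 13.700×√(1 − 0.795) ≈ 6.200
Standard error of the difference = 6.200·√2 ≈ 8.768
z = 6 / 8.768 ≈ 0.684

0.68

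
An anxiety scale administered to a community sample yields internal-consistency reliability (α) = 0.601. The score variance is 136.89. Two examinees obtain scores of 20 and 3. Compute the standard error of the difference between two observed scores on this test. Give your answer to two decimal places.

10.45

SD = √136.89 ≃ 11.700
The standard error of measurement is 11.700×√(1 − 0.601) ≃ 11.700×0.632 ≃ 7.390.
SE_diff = √2 × SEM ≃ 10.452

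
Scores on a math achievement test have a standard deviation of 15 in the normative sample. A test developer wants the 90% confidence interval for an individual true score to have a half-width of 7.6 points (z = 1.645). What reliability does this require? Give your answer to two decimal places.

0.91

SEM needed = half-width / z = 7.6/1.645 ≈ 4.620
Required reliability = 1 − (SEM/SD)² = 1 − 0.095 ≈ 0.905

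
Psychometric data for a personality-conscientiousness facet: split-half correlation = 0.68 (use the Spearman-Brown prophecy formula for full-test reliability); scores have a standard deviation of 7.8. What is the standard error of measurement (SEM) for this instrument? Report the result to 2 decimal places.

Full-length reliability (Spearman-Brown) = 2(0.68)/(1+0.68) ≈ 0.8095
SEM = 7.8000 × √(1 − 0.8095) = 7.8000 × √0.1905 ≈ 7.8000 × 0.4364 ≈ 3.4042

3.40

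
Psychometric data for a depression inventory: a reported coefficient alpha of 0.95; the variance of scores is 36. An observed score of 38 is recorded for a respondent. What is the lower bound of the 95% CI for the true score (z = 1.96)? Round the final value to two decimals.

35.37

SD = √36 ≈ 6.000
SEM = 6.000·√(1 − 0.950) ≈ 1.342
Margin = 1.96 · 1.342 ≈ 2.630
Lower bound: 38 − 2.630 = 35.370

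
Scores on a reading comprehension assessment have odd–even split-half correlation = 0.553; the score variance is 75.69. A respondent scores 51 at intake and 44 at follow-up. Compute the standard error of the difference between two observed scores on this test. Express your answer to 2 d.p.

SD = √75.69 = 8.7000
r_full = 2·0.553 / (1 + 0.553) ≈ 0.7122
SEM = 8.7000*√(1 − 0.7122) ≈ 4.6675
Standard error of the difference = 4.6675·√2 ≈ 6.6009

6.60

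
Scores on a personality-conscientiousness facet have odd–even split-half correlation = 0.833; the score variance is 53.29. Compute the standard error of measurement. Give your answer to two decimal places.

2.20

SD = √53.29 = 7.3000
r_full = 2·0.833 / (1 + 0.833) ≈ 0.9089
The standard error of measurement is 7.3000*√(1 − 0.9089) ≈ 7.3000*0.3018 ≈ 2.2034.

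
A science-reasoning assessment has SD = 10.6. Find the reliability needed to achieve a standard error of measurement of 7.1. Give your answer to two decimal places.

r = 1 − (7.100/10.6)² ≈ 1 − 0.449 ≈ 0.551

0.55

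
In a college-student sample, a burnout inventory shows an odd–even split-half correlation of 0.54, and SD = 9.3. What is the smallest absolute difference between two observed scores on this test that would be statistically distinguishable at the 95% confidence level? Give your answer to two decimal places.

Spearman-Brown: r = 2(0.54) / (1 + 0.54) = 1.080 / 1.540 ≈ 0.701
SEM = 9.300 · √(1 − 0.701) = 9.300 · √0.299 ≈ 9.300 · 0.547 ≈ 5.083
Standard error of the difference = 5.083·√2 ≈ 7.188
Minimum reliable difference = 1.96 · SE_diff ≈ 1.96 · 7.188 ≈ 14.089

14.09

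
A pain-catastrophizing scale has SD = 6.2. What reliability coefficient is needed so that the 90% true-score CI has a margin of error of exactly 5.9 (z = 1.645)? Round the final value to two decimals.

Required SEM = 5.9 / 1.645 ≃ 3.58663
r = 1 − (3.58663/6.2)² ≃ 1 − 0.33465 ≃ 0.66535

0.67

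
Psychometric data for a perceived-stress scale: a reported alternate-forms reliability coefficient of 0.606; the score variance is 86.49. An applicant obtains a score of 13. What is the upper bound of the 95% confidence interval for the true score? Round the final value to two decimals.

24.44

SD = √86.49 ≃ 9.30000
The standard error of measurement is 9.30000×√(1 − 0.60600) ≃ 9.30000×0.62769 ≃ 5.83756.
Margin = 1.96 × 5.83756 ≃ 11.44161
Upper bound: 13 + 11.44161 = 24.44161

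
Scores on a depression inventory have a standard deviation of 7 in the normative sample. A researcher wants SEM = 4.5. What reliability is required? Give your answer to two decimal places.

Required reliability = 1 − (SEM/SD)² = 1 − 0.4133 ≈ 0.5867

0.59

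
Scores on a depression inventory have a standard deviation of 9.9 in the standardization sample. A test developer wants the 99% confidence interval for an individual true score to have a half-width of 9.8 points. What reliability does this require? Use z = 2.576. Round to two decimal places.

SEM needed = half-width / z = 9.8/2.576 ≃ 3.804
Required reliability = 1 − (SEM/SD)² = 1 − 0.148 ≃ 0.852

0.85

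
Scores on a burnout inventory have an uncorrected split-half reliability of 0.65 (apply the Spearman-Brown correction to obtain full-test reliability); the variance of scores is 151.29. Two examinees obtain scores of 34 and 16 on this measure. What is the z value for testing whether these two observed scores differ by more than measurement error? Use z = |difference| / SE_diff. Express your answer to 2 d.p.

2.25

SD = √151.29 = 12.3000
Spearman-Brown: r = 2(0.65) / (1 + 0.65) = 1.3000 / 1.6500 ≃ 0.7879
SEM = 12.3000·√(1 − 0.7879) ≃ 5.6650
Standard error of the difference = 5.6650·√2 ≃ 8.0115
z = 18 / 8.0115 ≃ 2.2468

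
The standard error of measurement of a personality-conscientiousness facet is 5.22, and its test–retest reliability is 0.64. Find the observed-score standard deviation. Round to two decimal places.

σ = SEM·(1 − r)^(−1/2) ≈ 5.22·1.667 ≈ 8.700

8.70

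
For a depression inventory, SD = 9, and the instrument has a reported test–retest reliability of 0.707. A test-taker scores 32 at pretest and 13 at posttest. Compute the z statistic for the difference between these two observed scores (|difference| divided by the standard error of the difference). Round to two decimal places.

SEM = 9.0000 · √(1 − 0.7070) = 9.0000 · √0.2930 ≈ 9.0000 · 0.5413 ≈ 4.8717
SE_diff = SEM · √2 ≈ 4.8717 · 1.4142 ≈ 6.8896
z = 19 / 6.8896 ≈ 2.7578

2.76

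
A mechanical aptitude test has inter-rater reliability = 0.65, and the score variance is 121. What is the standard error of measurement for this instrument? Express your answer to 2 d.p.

6.51

SD = √121 ≃ 11.00000
SEM = 11.00000 · √(1 − 0.65000) = 11.00000 · √0.35000 ≃ 11.00000 · 0.59161 ≃ 6.50769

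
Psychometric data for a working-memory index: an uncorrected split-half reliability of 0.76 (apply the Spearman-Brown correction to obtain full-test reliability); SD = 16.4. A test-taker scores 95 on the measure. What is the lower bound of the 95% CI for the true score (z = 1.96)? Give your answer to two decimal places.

Full-length reliability (Spearman-Brown) = 2(0.76)/(1+0.76) ≃ 0.864
SEM = 16.400*√(1 − 0.864) ≃ 6.056
1.96 * SEM ≃ 11.870
Lower bound: 95 − 11.870 = 83.130

83.13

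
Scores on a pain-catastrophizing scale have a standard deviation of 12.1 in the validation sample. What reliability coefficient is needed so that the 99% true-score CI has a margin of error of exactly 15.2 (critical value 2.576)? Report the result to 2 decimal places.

0.76

SEM needed = half-width / z = 15.2/2.576 ≈ 5.9006
Required reliability = 1 − (SEM/SD)² = 1 − 0.2378 ≈ 0.7622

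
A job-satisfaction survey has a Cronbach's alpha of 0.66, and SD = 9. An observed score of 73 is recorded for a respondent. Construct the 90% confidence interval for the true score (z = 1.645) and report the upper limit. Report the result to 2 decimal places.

81.63

SEM = 9.0000×√(1 − 0.6600) ≃ 5.2479
1.645 × SEM ≃ 8.6327
Upper limit = 73 + 8.6327 ≃ 81.6327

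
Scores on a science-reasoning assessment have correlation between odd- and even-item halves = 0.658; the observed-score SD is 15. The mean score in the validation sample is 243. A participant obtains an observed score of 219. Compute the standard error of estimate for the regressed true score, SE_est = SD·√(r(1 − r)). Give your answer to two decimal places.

6.07

Full-length reliability (Spearman-Brown) = 2(0.658)/(1+0.658) ≃ 0.794
SE_est = SD * √(r(1 − r)) = 15.000 * √0.164 ≃ 15.000 * 0.405 ≃ 6.069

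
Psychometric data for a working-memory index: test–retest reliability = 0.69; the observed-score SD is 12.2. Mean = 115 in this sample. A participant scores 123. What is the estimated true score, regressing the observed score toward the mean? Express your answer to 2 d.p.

T̂ = 0.6900(123) + 0.3100(115) ≈ 120.5200

120.52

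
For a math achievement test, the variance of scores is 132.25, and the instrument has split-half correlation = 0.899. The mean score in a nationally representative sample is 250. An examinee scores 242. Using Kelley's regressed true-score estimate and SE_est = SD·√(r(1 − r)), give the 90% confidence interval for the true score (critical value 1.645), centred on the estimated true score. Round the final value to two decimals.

[238.18, 246.67]

SD = √132.25 = 11.500
Full-length reliability (Spearman-Brown) = 2(0.899)/(1+0.899) ≈ 0.947
T̂ = 0.947(242) + 0.053(250) ≈ 242.425
SE_est = SD × √(r(1 − r)) = 11.500 × √0.050 ≈ 11.500 × 0.224 ≈ 2.581
90% CI: 242.425 ± 4.245 ≈ (238.180, 246.671)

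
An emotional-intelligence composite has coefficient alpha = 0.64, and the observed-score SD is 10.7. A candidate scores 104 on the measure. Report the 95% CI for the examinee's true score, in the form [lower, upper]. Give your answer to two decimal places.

The standard error of measurement is 10.7000×√(1 − 0.6400) ≈ 10.7000×0.6000 ≈ 6.4200.
1.96 × SEM ≈ 12.5832
CI = 104 ± 12.5832 → [91.4168, 116.5832]

[91.42, 116.58]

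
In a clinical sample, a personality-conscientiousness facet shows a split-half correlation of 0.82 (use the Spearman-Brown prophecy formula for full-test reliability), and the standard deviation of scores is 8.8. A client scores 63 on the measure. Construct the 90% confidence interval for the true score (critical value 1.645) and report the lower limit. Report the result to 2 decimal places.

58.45

Spearman-Brown: r = 2(0.82) / (1 + 0.82) = 1.64000 / 1.82000 ≈ 0.90110
SEM = 8.80000×√(1 − 0.90110) ≈ 2.76747
Half-width = 1.645×2.76747 ≈ 4.55249
Lower limit = 63 − 4.55249 ≈ 58.44751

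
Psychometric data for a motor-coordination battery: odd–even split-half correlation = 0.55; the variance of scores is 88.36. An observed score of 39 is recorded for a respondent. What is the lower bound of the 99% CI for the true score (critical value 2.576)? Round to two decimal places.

σ = 88.36^(1/2) = 9.400
Full-length reliability (Spearman-Brown) = 2(0.55)/(1+0.55) ≈ 0.710
SEM = 9.400·√(1 − 0.710) ≈ 5.065
Half-width = 2.576·5.065 ≈ 13.047
Lower limit = 39 − 13.047 ≈ 25.953

25.95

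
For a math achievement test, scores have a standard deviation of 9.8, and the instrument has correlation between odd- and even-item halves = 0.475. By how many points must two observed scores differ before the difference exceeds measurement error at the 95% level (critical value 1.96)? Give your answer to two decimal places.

16.21

r_full = 2·0.475 / (1 + 0.475) ≃ 0.644
SEM = 9.800*√(1 − 0.644) ≃ 5.847
SE_diff = √2 * SEM ≃ 8.268
Minimum reliable difference = 1.96 * SE_diff ≃ 1.96 * 8.268 ≃ 16.206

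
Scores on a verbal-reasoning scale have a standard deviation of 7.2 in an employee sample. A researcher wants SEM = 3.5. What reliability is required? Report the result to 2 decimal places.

Required reliability = 1 − (SEM/SD)² = 1 − 0.236 ≈ 0.764

0.76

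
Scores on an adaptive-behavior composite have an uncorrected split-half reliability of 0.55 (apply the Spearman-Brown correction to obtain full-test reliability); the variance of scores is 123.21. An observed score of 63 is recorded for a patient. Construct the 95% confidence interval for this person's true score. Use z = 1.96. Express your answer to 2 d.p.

[51.28, 74.72]

SD = √123.21 ≃ 11.100
Full-length reliability (Spearman-Brown) = 2(0.55)/(1+0.55) ≃ 0.710
The standard error of measurement is 11.100×√(1 − 0.710) ≃ 11.100×0.539 ≃ 5.981.
Half-width = 1.96×5.981 ≃ 11.722
Interval: (51.278, 74.722)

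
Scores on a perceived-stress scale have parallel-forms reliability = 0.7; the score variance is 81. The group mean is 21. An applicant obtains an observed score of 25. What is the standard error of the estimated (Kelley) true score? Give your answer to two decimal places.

4.12

σ = 81^(1/2) = 9.000
SE_est = 9.000·√[r(1 − r)] ≈ 4.124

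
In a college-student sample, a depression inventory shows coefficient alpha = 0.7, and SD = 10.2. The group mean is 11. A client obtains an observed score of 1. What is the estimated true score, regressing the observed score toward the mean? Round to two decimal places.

4.00

T̂ = 0.7000(1) + 0.3000(11) ≈ 4.0000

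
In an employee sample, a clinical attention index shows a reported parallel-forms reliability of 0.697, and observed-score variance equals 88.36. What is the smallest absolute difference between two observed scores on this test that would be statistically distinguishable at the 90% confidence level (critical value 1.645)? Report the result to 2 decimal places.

12.04

SD = √88.36 ≃ 9.400
SEM = 9.400 · √(1 − 0.697) = 9.400 · √0.303 ≃ 9.400 · 0.550 ≃ 5.174
SE_diff = SEM · √2 ≃ 5.174 · 1.414 ≃ 7.318
Minimum reliable difference = 1.645 · SE_diff ≃ 1.645 · 7.318 ≃ 12.037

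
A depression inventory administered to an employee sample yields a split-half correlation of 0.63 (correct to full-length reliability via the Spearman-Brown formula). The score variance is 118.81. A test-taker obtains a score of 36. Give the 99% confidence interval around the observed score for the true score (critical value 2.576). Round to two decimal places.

SD = √118.81 = 10.900
Full-length reliability (Spearman-Brown) = 2(0.63)/(1+0.63) ≈ 0.773
SEM = 10.900×√(1 − 0.773) ≈ 5.193
Margin = 2.576 × 5.193 ≈ 13.378
99% CI: 36 ± 13.378 = [22.622, 49.378]

[22.62, 49.38]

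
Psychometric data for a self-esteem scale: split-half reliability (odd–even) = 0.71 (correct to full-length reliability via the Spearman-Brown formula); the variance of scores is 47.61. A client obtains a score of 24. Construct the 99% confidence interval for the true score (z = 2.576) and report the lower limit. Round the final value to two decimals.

16.68

SD = √47.61 ≈ 6.900
r_full = 2·0.71 / (1 + 0.71) ≈ 0.830
The standard error of measurement is 6.900*√(1 − 0.830) ≈ 6.900*0.412 ≈ 2.842.
Margin = 2.576 * 2.842 ≈ 7.320
Lower limit = 24 − 7.320 ≈ 16.680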